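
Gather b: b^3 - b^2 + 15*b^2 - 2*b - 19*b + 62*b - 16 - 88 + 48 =b^3 + 14*b^2 + 41*b - 56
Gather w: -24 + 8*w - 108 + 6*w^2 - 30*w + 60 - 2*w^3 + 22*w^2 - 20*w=-2*w^3 + 28*w^2 - 42*w - 72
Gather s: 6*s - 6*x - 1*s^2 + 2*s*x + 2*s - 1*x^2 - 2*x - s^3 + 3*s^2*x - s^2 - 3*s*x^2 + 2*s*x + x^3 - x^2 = -s^3 + s^2*(3*x - 2) + s*(-3*x^2 + 4*x + 8) + x^3 - 2*x^2 - 8*x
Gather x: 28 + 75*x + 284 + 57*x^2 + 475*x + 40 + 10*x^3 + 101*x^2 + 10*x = 10*x^3 + 158*x^2 + 560*x + 352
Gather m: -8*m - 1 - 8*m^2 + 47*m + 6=-8*m^2 + 39*m + 5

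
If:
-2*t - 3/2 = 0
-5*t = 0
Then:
No Solution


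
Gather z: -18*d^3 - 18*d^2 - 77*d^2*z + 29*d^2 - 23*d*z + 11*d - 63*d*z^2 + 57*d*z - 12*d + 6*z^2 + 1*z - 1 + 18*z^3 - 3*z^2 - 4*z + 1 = -18*d^3 + 11*d^2 - d + 18*z^3 + z^2*(3 - 63*d) + z*(-77*d^2 + 34*d - 3)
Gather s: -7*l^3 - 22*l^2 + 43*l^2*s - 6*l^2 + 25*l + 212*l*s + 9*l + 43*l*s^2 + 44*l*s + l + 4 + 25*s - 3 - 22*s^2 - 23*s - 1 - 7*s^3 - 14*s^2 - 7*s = -7*l^3 - 28*l^2 + 35*l - 7*s^3 + s^2*(43*l - 36) + s*(43*l^2 + 256*l - 5)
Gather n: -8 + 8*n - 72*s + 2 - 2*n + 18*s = 6*n - 54*s - 6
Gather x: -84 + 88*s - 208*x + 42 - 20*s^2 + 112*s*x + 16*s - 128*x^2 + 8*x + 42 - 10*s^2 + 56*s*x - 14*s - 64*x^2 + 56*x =-30*s^2 + 90*s - 192*x^2 + x*(168*s - 144)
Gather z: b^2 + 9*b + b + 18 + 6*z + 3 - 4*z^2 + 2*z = b^2 + 10*b - 4*z^2 + 8*z + 21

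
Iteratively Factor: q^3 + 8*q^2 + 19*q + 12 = (q + 3)*(q^2 + 5*q + 4) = (q + 1)*(q + 3)*(q + 4)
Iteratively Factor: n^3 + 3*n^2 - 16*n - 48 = (n + 3)*(n^2 - 16) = (n - 4)*(n + 3)*(n + 4)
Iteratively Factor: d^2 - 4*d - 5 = (d - 5)*(d + 1)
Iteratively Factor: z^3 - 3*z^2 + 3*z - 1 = (z - 1)*(z^2 - 2*z + 1) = (z - 1)^2*(z - 1)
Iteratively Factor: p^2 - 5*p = (p - 5)*(p)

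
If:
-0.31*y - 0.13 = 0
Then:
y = -0.42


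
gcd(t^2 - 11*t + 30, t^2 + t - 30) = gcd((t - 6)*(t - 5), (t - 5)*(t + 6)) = t - 5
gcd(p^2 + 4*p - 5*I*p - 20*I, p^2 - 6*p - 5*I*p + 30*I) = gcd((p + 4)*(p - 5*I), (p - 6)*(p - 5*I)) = p - 5*I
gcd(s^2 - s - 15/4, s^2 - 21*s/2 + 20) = s - 5/2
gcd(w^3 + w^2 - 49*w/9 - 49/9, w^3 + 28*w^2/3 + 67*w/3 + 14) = w^2 + 10*w/3 + 7/3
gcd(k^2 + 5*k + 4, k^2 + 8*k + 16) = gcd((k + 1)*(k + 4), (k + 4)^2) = k + 4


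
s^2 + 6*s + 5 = (s + 1)*(s + 5)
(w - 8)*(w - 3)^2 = w^3 - 14*w^2 + 57*w - 72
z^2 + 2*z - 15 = (z - 3)*(z + 5)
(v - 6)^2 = v^2 - 12*v + 36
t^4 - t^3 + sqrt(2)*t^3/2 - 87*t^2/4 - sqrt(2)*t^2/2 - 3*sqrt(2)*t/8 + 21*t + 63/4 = (t - 3/2)*(t + 1/2)*(t - 3*sqrt(2))*(t + 7*sqrt(2)/2)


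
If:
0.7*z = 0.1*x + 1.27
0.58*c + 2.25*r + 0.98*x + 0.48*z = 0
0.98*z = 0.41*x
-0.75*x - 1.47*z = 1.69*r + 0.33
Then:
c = 7.98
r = -5.51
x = 6.59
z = 2.76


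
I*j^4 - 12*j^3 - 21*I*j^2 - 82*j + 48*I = (j - I)*(j + 6*I)*(j + 8*I)*(I*j + 1)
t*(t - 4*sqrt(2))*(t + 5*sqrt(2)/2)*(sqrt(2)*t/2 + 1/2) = sqrt(2)*t^4/2 - t^3 - 43*sqrt(2)*t^2/4 - 10*t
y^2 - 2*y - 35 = (y - 7)*(y + 5)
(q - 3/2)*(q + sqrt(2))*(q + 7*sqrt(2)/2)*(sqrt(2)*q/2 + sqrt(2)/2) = sqrt(2)*q^4/2 - sqrt(2)*q^3/4 + 9*q^3/2 - 9*q^2/4 + 11*sqrt(2)*q^2/4 - 27*q/4 - 7*sqrt(2)*q/4 - 21*sqrt(2)/4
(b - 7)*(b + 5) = b^2 - 2*b - 35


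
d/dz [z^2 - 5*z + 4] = 2*z - 5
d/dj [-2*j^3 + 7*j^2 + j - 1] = -6*j^2 + 14*j + 1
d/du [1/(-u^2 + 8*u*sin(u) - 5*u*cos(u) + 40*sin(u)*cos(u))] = (-5*u*sin(u) - 8*u*cos(u) + 2*u - 8*sin(u) + 5*cos(u) - 40*cos(2*u))/((u - 8*sin(u))^2*(u + 5*cos(u))^2)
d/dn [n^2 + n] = 2*n + 1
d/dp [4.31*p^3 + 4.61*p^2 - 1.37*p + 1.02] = 12.93*p^2 + 9.22*p - 1.37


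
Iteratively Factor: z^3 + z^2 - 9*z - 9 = (z + 1)*(z^2 - 9) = (z - 3)*(z + 1)*(z + 3)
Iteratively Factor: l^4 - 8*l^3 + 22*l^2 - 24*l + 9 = (l - 3)*(l^3 - 5*l^2 + 7*l - 3) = (l - 3)*(l - 1)*(l^2 - 4*l + 3) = (l - 3)*(l - 1)^2*(l - 3)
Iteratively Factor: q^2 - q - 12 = (q + 3)*(q - 4)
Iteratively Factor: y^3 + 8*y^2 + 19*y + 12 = (y + 1)*(y^2 + 7*y + 12) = (y + 1)*(y + 4)*(y + 3)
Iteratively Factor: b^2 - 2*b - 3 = (b - 3)*(b + 1)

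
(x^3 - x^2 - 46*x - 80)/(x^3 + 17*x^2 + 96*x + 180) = (x^2 - 6*x - 16)/(x^2 + 12*x + 36)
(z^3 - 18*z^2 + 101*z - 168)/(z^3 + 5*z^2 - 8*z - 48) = (z^2 - 15*z + 56)/(z^2 + 8*z + 16)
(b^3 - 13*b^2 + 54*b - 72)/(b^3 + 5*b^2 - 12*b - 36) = (b^2 - 10*b + 24)/(b^2 + 8*b + 12)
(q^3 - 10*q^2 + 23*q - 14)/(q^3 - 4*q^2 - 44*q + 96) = (q^2 - 8*q + 7)/(q^2 - 2*q - 48)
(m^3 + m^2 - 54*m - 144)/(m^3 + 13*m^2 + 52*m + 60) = (m^2 - 5*m - 24)/(m^2 + 7*m + 10)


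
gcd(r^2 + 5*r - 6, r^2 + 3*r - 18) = r + 6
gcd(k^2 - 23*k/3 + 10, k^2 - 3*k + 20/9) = k - 5/3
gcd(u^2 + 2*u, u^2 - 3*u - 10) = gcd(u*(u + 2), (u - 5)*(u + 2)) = u + 2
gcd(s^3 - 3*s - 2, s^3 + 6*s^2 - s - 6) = s + 1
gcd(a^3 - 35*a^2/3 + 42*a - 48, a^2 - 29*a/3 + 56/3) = a - 8/3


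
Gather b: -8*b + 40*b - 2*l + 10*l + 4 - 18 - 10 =32*b + 8*l - 24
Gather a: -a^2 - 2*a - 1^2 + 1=-a^2 - 2*a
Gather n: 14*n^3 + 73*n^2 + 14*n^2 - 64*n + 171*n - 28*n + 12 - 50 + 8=14*n^3 + 87*n^2 + 79*n - 30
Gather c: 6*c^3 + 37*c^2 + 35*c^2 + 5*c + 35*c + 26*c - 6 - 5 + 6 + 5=6*c^3 + 72*c^2 + 66*c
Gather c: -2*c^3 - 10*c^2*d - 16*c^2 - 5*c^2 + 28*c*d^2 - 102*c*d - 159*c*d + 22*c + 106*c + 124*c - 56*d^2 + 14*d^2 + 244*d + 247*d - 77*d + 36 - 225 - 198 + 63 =-2*c^3 + c^2*(-10*d - 21) + c*(28*d^2 - 261*d + 252) - 42*d^2 + 414*d - 324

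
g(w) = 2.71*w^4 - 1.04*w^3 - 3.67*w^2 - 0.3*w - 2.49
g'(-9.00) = -8089.32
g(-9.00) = 18241.41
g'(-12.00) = -19093.02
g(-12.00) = 57464.31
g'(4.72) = 1035.42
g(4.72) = 1150.02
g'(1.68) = 29.96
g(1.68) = 3.30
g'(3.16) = 287.40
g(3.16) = 197.32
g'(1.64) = 27.09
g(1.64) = 2.16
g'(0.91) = -1.39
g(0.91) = -4.73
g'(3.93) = 580.64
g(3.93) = 522.98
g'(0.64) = -3.43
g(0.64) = -4.00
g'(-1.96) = -79.52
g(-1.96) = 31.82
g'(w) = 10.84*w^3 - 3.12*w^2 - 7.34*w - 0.3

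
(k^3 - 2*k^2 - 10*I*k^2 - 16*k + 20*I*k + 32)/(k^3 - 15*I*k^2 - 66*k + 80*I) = (k - 2)/(k - 5*I)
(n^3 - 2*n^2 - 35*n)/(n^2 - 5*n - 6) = n*(-n^2 + 2*n + 35)/(-n^2 + 5*n + 6)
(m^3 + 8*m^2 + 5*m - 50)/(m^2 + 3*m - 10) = m + 5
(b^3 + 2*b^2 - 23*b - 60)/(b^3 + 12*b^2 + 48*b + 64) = (b^2 - 2*b - 15)/(b^2 + 8*b + 16)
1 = 1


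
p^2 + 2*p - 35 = (p - 5)*(p + 7)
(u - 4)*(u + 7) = u^2 + 3*u - 28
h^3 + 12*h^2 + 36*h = h*(h + 6)^2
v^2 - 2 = (v - sqrt(2))*(v + sqrt(2))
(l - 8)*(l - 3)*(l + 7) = l^3 - 4*l^2 - 53*l + 168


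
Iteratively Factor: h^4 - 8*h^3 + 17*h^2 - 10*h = (h)*(h^3 - 8*h^2 + 17*h - 10) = h*(h - 2)*(h^2 - 6*h + 5) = h*(h - 2)*(h - 1)*(h - 5)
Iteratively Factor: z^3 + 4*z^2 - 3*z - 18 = (z + 3)*(z^2 + z - 6) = (z + 3)^2*(z - 2)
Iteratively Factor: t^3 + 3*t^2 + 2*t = (t + 2)*(t^2 + t) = (t + 1)*(t + 2)*(t)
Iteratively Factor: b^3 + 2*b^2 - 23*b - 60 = (b - 5)*(b^2 + 7*b + 12) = (b - 5)*(b + 3)*(b + 4)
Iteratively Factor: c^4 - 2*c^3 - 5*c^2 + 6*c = (c)*(c^3 - 2*c^2 - 5*c + 6) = c*(c + 2)*(c^2 - 4*c + 3) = c*(c - 1)*(c + 2)*(c - 3)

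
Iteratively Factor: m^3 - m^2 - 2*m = (m - 2)*(m^2 + m) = m*(m - 2)*(m + 1)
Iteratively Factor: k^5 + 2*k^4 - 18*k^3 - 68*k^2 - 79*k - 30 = (k - 5)*(k^4 + 7*k^3 + 17*k^2 + 17*k + 6) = (k - 5)*(k + 1)*(k^3 + 6*k^2 + 11*k + 6) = (k - 5)*(k + 1)^2*(k^2 + 5*k + 6) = (k - 5)*(k + 1)^2*(k + 3)*(k + 2)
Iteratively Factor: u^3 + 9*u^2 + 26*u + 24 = (u + 3)*(u^2 + 6*u + 8) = (u + 2)*(u + 3)*(u + 4)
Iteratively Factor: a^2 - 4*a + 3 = (a - 1)*(a - 3)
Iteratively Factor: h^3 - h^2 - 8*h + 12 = (h + 3)*(h^2 - 4*h + 4) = (h - 2)*(h + 3)*(h - 2)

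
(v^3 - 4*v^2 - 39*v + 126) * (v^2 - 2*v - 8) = v^5 - 6*v^4 - 39*v^3 + 236*v^2 + 60*v - 1008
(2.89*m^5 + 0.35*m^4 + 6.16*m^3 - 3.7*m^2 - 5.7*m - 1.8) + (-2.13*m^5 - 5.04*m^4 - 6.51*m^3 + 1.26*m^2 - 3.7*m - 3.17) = 0.76*m^5 - 4.69*m^4 - 0.35*m^3 - 2.44*m^2 - 9.4*m - 4.97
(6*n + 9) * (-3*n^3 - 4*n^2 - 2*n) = -18*n^4 - 51*n^3 - 48*n^2 - 18*n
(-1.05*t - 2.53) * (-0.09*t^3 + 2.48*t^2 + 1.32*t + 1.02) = 0.0945*t^4 - 2.3763*t^3 - 7.6604*t^2 - 4.4106*t - 2.5806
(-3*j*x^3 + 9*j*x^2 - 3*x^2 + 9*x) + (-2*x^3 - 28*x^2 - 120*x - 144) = -3*j*x^3 + 9*j*x^2 - 2*x^3 - 31*x^2 - 111*x - 144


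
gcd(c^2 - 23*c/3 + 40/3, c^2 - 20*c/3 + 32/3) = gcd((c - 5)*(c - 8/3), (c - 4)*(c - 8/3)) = c - 8/3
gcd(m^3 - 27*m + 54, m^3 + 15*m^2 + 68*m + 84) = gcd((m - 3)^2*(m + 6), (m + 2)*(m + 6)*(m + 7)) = m + 6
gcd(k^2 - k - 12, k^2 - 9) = k + 3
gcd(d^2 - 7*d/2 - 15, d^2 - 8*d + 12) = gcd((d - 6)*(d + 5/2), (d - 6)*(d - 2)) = d - 6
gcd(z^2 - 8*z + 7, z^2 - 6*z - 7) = z - 7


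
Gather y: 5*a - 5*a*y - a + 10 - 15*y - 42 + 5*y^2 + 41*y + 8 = 4*a + 5*y^2 + y*(26 - 5*a) - 24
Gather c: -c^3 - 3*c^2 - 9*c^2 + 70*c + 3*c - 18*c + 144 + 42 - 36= -c^3 - 12*c^2 + 55*c + 150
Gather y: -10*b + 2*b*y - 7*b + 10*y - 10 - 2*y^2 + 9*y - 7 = -17*b - 2*y^2 + y*(2*b + 19) - 17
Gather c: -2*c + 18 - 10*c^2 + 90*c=-10*c^2 + 88*c + 18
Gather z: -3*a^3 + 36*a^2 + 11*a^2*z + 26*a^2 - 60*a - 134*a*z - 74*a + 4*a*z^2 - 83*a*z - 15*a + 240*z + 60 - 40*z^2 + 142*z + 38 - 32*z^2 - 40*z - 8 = -3*a^3 + 62*a^2 - 149*a + z^2*(4*a - 72) + z*(11*a^2 - 217*a + 342) + 90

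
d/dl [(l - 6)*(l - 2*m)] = 2*l - 2*m - 6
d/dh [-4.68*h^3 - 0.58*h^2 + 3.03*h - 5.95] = -14.04*h^2 - 1.16*h + 3.03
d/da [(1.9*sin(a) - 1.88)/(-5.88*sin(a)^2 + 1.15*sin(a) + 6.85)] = (11.172*sin(a)^2 - 22.1088*sin(a) + 15.177)*cos(a)/(34.5744*sin(a)^4 - 13.524*sin(a)^3 - 79.2335*sin(a)^2 + 15.755*sin(a) + 46.9225)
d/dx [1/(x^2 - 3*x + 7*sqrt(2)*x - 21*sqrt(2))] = (-2*x - 7*sqrt(2) + 3)/(x^2 - 3*x + 7*sqrt(2)*x - 21*sqrt(2))^2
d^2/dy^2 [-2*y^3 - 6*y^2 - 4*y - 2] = -12*y - 12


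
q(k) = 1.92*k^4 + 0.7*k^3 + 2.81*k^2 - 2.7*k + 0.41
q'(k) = 7.68*k^3 + 2.1*k^2 + 5.62*k - 2.7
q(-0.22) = 1.14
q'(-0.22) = -3.92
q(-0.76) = 4.42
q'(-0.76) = -9.13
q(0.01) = 0.38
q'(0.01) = -2.64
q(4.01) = 576.36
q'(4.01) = 548.82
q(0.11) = 0.15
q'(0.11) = -2.05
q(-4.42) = 739.60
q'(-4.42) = -649.69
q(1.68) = 22.42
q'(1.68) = 49.08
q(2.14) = 54.63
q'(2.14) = 94.21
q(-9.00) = 12339.14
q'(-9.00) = -5481.90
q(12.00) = 41395.37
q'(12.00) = 13638.18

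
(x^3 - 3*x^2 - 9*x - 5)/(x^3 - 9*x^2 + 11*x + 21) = (x^2 - 4*x - 5)/(x^2 - 10*x + 21)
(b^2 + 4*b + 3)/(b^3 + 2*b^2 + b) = (b + 3)/(b*(b + 1))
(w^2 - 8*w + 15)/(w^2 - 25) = (w - 3)/(w + 5)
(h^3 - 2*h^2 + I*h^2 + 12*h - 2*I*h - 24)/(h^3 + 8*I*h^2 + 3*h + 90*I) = (h^2 + h*(-2 + 4*I) - 8*I)/(h^2 + 11*I*h - 30)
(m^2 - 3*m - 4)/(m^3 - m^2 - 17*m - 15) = (m - 4)/(m^2 - 2*m - 15)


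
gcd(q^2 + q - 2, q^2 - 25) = 1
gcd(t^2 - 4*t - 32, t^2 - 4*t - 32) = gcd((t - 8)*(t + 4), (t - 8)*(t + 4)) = t^2 - 4*t - 32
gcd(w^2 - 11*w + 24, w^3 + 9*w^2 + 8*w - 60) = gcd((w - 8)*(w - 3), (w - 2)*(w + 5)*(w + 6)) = 1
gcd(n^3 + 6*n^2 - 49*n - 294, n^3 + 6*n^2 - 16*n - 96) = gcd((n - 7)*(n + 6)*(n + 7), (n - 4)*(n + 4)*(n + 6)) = n + 6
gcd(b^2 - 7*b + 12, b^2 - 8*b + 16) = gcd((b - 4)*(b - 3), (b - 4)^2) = b - 4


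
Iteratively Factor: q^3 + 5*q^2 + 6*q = (q + 3)*(q^2 + 2*q) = (q + 2)*(q + 3)*(q)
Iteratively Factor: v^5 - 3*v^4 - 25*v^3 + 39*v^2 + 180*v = (v - 4)*(v^4 + v^3 - 21*v^2 - 45*v) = (v - 4)*(v + 3)*(v^3 - 2*v^2 - 15*v) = v*(v - 4)*(v + 3)*(v^2 - 2*v - 15) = v*(v - 5)*(v - 4)*(v + 3)*(v + 3)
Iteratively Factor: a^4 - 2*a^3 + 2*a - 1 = (a - 1)*(a^3 - a^2 - a + 1) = (a - 1)^2*(a^2 - 1) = (a - 1)^3*(a + 1)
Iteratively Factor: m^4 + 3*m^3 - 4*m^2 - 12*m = (m - 2)*(m^3 + 5*m^2 + 6*m) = (m - 2)*(m + 3)*(m^2 + 2*m) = m*(m - 2)*(m + 3)*(m + 2)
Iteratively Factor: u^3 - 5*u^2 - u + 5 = (u + 1)*(u^2 - 6*u + 5) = (u - 5)*(u + 1)*(u - 1)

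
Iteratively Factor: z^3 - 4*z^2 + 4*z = (z - 2)*(z^2 - 2*z) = (z - 2)^2*(z)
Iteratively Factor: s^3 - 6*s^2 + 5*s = (s)*(s^2 - 6*s + 5) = s*(s - 1)*(s - 5)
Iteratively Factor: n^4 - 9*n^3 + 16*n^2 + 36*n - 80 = (n + 2)*(n^3 - 11*n^2 + 38*n - 40) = (n - 2)*(n + 2)*(n^2 - 9*n + 20) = (n - 5)*(n - 2)*(n + 2)*(n - 4)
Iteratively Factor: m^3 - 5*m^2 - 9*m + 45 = (m - 3)*(m^2 - 2*m - 15) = (m - 5)*(m - 3)*(m + 3)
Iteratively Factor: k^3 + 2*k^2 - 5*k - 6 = (k - 2)*(k^2 + 4*k + 3) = (k - 2)*(k + 3)*(k + 1)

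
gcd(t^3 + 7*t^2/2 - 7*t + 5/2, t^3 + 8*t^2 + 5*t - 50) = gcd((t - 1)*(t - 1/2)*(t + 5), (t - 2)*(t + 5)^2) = t + 5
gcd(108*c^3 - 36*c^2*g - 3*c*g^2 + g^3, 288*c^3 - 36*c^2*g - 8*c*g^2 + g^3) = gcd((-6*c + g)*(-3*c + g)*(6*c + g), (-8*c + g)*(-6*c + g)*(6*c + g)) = 36*c^2 - g^2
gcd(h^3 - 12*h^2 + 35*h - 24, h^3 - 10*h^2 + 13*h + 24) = h^2 - 11*h + 24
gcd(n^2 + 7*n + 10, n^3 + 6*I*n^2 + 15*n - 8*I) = 1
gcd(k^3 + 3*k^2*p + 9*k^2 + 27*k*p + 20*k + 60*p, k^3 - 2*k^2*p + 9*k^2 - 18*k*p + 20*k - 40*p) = k^2 + 9*k + 20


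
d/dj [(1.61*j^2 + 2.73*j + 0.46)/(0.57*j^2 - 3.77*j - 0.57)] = (-7.6258*j^2 - 2.3598*j + 0.1781)/(0.3249*j^4 - 4.2978*j^3 + 13.5631*j^2 + 4.2978*j + 0.3249)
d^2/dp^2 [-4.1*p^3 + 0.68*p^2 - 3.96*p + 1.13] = 1.36 - 24.6*p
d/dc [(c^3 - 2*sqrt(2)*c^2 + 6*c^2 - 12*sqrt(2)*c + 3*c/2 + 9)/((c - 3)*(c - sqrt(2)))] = (2*c^4 - 12*c^3 - 4*sqrt(2)*c^3 - 31*c^2 + 42*sqrt(2)*c^2 - 84*c + 72*sqrt(2)*c - 90 + 27*sqrt(2))/(2*(c^4 - 6*c^3 - 2*sqrt(2)*c^3 + 11*c^2 + 12*sqrt(2)*c^2 - 18*sqrt(2)*c - 12*c + 18))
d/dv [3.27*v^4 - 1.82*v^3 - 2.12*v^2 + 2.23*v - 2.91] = 13.08*v^3 - 5.46*v^2 - 4.24*v + 2.23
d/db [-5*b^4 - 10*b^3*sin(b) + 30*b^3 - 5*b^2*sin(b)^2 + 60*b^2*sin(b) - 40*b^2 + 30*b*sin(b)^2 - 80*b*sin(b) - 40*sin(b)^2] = -10*b^3*cos(b) - 20*b^3 - 30*b^2*sin(b) - 5*b^2*sin(2*b) + 60*b^2*cos(b) + 90*b^2 - 10*b*sin(b)^2 + 120*b*sin(b) + 30*b*sin(2*b) - 80*b*cos(b) - 80*b + 30*sin(b)^2 - 80*sin(b) - 40*sin(2*b)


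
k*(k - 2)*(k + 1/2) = k^3 - 3*k^2/2 - k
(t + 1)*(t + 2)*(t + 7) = t^3 + 10*t^2 + 23*t + 14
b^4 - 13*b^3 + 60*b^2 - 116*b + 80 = (b - 5)*(b - 4)*(b - 2)^2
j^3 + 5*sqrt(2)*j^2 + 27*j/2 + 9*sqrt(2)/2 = (j + sqrt(2)/2)*(j + 3*sqrt(2)/2)*(j + 3*sqrt(2))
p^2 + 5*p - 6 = (p - 1)*(p + 6)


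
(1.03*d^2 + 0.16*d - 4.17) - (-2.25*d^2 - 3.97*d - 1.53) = 3.28*d^2 + 4.13*d - 2.64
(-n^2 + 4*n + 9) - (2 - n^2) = 4*n + 7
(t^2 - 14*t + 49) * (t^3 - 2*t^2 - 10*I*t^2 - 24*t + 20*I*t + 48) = t^5 - 16*t^4 - 10*I*t^4 + 53*t^3 + 160*I*t^3 + 286*t^2 - 770*I*t^2 - 1848*t + 980*I*t + 2352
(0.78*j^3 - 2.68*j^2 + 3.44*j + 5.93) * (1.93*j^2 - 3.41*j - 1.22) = 1.5054*j^5 - 7.8322*j^4 + 14.8264*j^3 + 2.9841*j^2 - 24.4181*j - 7.2346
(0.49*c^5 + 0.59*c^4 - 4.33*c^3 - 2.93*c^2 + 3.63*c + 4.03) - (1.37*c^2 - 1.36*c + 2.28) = 0.49*c^5 + 0.59*c^4 - 4.33*c^3 - 4.3*c^2 + 4.99*c + 1.75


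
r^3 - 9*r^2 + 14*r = r*(r - 7)*(r - 2)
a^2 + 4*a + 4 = (a + 2)^2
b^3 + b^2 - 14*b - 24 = (b - 4)*(b + 2)*(b + 3)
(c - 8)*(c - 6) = c^2 - 14*c + 48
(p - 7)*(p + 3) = p^2 - 4*p - 21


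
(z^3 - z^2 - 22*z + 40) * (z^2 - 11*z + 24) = z^5 - 12*z^4 + 13*z^3 + 258*z^2 - 968*z + 960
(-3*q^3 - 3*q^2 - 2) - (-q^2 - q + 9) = -3*q^3 - 2*q^2 + q - 11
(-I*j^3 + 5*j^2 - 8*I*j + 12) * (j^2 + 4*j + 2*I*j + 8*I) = -I*j^5 + 7*j^4 - 4*I*j^4 + 28*j^3 + 2*I*j^3 + 28*j^2 + 8*I*j^2 + 112*j + 24*I*j + 96*I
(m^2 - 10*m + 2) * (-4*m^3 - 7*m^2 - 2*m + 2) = -4*m^5 + 33*m^4 + 60*m^3 + 8*m^2 - 24*m + 4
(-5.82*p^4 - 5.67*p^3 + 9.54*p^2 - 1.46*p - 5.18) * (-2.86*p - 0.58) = 16.6452*p^5 + 19.5918*p^4 - 23.9958*p^3 - 1.3576*p^2 + 15.6616*p + 3.0044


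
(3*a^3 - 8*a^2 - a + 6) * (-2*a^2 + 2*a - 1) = -6*a^5 + 22*a^4 - 17*a^3 - 6*a^2 + 13*a - 6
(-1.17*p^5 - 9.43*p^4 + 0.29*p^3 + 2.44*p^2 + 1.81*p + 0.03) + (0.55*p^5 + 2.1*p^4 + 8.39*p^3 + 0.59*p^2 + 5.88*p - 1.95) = -0.62*p^5 - 7.33*p^4 + 8.68*p^3 + 3.03*p^2 + 7.69*p - 1.92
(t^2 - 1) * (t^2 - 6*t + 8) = t^4 - 6*t^3 + 7*t^2 + 6*t - 8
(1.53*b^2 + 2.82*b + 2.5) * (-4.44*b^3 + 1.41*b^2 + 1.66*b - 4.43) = -6.7932*b^5 - 10.3635*b^4 - 4.584*b^3 + 1.4283*b^2 - 8.3426*b - 11.075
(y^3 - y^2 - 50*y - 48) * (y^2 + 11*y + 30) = y^5 + 10*y^4 - 31*y^3 - 628*y^2 - 2028*y - 1440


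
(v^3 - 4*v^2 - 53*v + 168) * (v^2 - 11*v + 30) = v^5 - 15*v^4 + 21*v^3 + 631*v^2 - 3438*v + 5040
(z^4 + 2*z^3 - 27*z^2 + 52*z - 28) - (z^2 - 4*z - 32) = z^4 + 2*z^3 - 28*z^2 + 56*z + 4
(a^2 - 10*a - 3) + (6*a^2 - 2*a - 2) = 7*a^2 - 12*a - 5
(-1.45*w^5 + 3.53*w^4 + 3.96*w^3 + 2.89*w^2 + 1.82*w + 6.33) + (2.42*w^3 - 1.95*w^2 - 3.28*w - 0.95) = -1.45*w^5 + 3.53*w^4 + 6.38*w^3 + 0.94*w^2 - 1.46*w + 5.38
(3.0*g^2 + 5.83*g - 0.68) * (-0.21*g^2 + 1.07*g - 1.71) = -0.63*g^4 + 1.9857*g^3 + 1.2509*g^2 - 10.6969*g + 1.1628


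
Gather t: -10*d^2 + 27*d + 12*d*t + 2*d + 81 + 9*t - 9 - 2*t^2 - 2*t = -10*d^2 + 29*d - 2*t^2 + t*(12*d + 7) + 72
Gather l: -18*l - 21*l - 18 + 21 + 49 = 52 - 39*l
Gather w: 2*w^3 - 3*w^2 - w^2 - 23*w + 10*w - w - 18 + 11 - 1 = 2*w^3 - 4*w^2 - 14*w - 8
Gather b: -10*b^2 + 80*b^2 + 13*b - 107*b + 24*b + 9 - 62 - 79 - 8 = 70*b^2 - 70*b - 140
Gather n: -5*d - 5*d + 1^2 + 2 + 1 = 4 - 10*d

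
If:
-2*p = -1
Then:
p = 1/2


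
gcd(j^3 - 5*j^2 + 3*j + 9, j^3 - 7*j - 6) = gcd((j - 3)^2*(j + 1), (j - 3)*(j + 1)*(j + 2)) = j^2 - 2*j - 3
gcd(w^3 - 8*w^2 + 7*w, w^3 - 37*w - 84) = w - 7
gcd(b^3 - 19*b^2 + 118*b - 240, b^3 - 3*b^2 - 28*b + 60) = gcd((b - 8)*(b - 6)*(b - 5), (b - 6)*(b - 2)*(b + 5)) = b - 6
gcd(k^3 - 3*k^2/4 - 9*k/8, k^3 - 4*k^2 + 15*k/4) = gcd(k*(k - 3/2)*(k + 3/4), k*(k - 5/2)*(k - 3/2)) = k^2 - 3*k/2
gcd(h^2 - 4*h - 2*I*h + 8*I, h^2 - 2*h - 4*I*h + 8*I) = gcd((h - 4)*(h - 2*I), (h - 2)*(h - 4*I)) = 1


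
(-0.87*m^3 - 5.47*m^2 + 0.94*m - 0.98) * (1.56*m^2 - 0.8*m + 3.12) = -1.3572*m^5 - 7.8372*m^4 + 3.128*m^3 - 19.3472*m^2 + 3.7168*m - 3.0576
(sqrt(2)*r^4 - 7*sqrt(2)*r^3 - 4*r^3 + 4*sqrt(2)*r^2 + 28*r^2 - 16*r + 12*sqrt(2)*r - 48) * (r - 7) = sqrt(2)*r^5 - 14*sqrt(2)*r^4 - 4*r^4 + 56*r^3 + 53*sqrt(2)*r^3 - 212*r^2 - 16*sqrt(2)*r^2 - 84*sqrt(2)*r + 64*r + 336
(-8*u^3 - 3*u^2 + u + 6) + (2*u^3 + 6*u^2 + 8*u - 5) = -6*u^3 + 3*u^2 + 9*u + 1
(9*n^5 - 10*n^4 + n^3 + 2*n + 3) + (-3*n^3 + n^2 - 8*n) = 9*n^5 - 10*n^4 - 2*n^3 + n^2 - 6*n + 3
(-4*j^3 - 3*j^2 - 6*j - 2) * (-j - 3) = 4*j^4 + 15*j^3 + 15*j^2 + 20*j + 6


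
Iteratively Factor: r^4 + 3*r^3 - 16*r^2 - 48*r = (r)*(r^3 + 3*r^2 - 16*r - 48) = r*(r - 4)*(r^2 + 7*r + 12) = r*(r - 4)*(r + 4)*(r + 3)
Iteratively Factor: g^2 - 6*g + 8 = (g - 2)*(g - 4)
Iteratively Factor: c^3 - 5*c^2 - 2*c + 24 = (c - 4)*(c^2 - c - 6) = (c - 4)*(c + 2)*(c - 3)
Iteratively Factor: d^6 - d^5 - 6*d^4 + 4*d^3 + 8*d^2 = (d)*(d^5 - d^4 - 6*d^3 + 4*d^2 + 8*d) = d*(d - 2)*(d^4 + d^3 - 4*d^2 - 4*d) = d*(d - 2)*(d + 1)*(d^3 - 4*d) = d*(d - 2)*(d + 1)*(d + 2)*(d^2 - 2*d) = d^2*(d - 2)*(d + 1)*(d + 2)*(d - 2)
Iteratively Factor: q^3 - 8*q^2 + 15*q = (q - 3)*(q^2 - 5*q) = (q - 5)*(q - 3)*(q)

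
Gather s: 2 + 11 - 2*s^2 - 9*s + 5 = -2*s^2 - 9*s + 18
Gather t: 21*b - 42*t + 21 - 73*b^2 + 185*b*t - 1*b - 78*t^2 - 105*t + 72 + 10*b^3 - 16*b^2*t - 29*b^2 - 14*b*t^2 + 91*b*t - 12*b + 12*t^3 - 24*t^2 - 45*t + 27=10*b^3 - 102*b^2 + 8*b + 12*t^3 + t^2*(-14*b - 102) + t*(-16*b^2 + 276*b - 192) + 120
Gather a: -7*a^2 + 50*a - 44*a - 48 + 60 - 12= -7*a^2 + 6*a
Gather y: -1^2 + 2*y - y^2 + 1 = -y^2 + 2*y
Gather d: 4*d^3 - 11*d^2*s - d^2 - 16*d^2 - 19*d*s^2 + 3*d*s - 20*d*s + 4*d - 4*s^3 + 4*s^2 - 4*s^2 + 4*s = 4*d^3 + d^2*(-11*s - 17) + d*(-19*s^2 - 17*s + 4) - 4*s^3 + 4*s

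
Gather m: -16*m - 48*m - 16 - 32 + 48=-64*m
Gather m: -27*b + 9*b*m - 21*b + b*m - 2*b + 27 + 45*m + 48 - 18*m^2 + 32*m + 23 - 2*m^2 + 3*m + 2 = -50*b - 20*m^2 + m*(10*b + 80) + 100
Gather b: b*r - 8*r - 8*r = b*r - 16*r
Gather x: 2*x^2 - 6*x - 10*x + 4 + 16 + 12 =2*x^2 - 16*x + 32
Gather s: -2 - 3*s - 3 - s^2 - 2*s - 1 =-s^2 - 5*s - 6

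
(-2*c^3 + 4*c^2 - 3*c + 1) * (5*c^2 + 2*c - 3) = -10*c^5 + 16*c^4 - c^3 - 13*c^2 + 11*c - 3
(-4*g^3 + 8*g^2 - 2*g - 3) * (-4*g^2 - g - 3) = 16*g^5 - 28*g^4 + 12*g^3 - 10*g^2 + 9*g + 9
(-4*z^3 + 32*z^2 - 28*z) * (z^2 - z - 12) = -4*z^5 + 36*z^4 - 12*z^3 - 356*z^2 + 336*z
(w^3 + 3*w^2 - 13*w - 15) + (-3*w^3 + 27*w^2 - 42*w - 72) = -2*w^3 + 30*w^2 - 55*w - 87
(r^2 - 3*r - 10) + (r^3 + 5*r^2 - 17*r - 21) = r^3 + 6*r^2 - 20*r - 31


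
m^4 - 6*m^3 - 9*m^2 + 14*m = m*(m - 7)*(m - 1)*(m + 2)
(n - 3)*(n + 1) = n^2 - 2*n - 3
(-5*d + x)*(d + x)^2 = -5*d^3 - 9*d^2*x - 3*d*x^2 + x^3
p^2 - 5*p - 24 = (p - 8)*(p + 3)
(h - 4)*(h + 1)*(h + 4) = h^3 + h^2 - 16*h - 16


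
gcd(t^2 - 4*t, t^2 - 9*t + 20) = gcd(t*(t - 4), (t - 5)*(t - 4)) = t - 4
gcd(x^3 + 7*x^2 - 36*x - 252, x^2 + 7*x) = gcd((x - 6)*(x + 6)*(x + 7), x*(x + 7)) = x + 7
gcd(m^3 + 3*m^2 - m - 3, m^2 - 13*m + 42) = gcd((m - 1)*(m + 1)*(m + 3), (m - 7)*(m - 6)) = 1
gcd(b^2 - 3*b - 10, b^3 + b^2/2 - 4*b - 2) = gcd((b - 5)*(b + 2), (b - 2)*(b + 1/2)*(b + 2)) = b + 2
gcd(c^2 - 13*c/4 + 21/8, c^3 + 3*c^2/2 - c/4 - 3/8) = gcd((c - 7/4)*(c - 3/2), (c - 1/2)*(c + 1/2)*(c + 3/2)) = 1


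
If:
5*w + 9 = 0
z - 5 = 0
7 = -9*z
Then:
No Solution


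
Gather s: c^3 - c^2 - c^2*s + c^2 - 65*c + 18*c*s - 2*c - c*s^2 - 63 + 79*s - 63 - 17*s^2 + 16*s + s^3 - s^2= c^3 - 67*c + s^3 + s^2*(-c - 18) + s*(-c^2 + 18*c + 95) - 126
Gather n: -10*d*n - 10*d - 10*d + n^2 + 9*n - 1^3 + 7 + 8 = -20*d + n^2 + n*(9 - 10*d) + 14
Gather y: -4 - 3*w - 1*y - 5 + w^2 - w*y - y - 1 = w^2 - 3*w + y*(-w - 2) - 10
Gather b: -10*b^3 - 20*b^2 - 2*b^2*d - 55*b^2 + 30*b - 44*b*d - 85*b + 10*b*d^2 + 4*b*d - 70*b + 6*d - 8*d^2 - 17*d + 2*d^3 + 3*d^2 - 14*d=-10*b^3 + b^2*(-2*d - 75) + b*(10*d^2 - 40*d - 125) + 2*d^3 - 5*d^2 - 25*d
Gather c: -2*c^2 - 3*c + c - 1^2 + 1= -2*c^2 - 2*c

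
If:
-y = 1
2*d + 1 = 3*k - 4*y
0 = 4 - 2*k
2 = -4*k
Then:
No Solution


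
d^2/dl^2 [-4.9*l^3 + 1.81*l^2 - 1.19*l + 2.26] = 3.62 - 29.4*l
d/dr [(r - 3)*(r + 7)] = 2*r + 4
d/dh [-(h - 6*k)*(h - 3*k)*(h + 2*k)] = h*(-3*h + 14*k)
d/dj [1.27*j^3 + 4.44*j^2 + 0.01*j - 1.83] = 3.81*j^2 + 8.88*j + 0.01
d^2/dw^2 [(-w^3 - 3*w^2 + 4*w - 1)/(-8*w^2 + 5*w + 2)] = 2*(-95*w^3 + 366*w^2 - 300*w + 93)/(512*w^6 - 960*w^5 + 216*w^4 + 355*w^3 - 54*w^2 - 60*w - 8)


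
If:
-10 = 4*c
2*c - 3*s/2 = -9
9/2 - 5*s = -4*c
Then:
No Solution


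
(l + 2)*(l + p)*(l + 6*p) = l^3 + 7*l^2*p + 2*l^2 + 6*l*p^2 + 14*l*p + 12*p^2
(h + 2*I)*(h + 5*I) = h^2 + 7*I*h - 10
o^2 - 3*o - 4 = (o - 4)*(o + 1)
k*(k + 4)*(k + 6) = k^3 + 10*k^2 + 24*k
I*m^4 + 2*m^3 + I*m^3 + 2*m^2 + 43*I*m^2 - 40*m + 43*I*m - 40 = (m - 8*I)*(m + I)*(m + 5*I)*(I*m + I)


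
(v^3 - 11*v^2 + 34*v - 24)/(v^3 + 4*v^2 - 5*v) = (v^2 - 10*v + 24)/(v*(v + 5))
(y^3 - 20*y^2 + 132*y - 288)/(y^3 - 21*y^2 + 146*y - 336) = (y - 6)/(y - 7)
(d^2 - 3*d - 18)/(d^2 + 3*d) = (d - 6)/d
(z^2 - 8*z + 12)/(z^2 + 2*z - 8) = (z - 6)/(z + 4)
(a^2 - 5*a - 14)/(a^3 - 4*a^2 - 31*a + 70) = (a + 2)/(a^2 + 3*a - 10)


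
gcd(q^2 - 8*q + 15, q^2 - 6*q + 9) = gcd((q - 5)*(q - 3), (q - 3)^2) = q - 3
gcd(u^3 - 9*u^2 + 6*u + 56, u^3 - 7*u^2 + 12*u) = u - 4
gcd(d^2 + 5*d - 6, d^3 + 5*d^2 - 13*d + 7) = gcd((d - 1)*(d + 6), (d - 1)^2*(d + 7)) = d - 1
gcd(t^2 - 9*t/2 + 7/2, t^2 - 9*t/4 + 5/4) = t - 1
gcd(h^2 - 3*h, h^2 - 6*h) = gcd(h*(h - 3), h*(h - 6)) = h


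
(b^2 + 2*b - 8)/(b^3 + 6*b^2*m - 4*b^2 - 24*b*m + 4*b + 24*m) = (b + 4)/(b^2 + 6*b*m - 2*b - 12*m)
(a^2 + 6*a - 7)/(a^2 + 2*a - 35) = (a - 1)/(a - 5)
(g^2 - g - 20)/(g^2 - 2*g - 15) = (g + 4)/(g + 3)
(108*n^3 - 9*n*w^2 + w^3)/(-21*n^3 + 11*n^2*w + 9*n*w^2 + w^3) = (36*n^2 - 12*n*w + w^2)/(-7*n^2 + 6*n*w + w^2)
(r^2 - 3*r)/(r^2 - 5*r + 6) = r/(r - 2)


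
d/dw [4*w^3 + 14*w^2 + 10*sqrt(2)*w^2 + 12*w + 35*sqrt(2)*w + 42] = 12*w^2 + 28*w + 20*sqrt(2)*w + 12 + 35*sqrt(2)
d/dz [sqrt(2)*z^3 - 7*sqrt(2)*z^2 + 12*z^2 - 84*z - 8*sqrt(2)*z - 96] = 3*sqrt(2)*z^2 - 14*sqrt(2)*z + 24*z - 84 - 8*sqrt(2)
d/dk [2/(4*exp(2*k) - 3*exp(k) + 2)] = (6 - 16*exp(k))*exp(k)/(4*exp(2*k) - 3*exp(k) + 2)^2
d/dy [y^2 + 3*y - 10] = 2*y + 3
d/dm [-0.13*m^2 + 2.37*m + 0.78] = 2.37 - 0.26*m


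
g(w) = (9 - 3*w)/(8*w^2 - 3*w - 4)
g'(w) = (3 - 16*w)*(9 - 3*w)/(8*w^2 - 3*w - 4)^2 - 3/(8*w^2 - 3*w - 4) = 3*(8*w^2 - 48*w + 13)/(64*w^4 - 48*w^3 - 55*w^2 + 24*w + 16)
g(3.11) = -0.01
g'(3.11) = -0.04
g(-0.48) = -14.56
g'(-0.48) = 221.19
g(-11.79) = 0.04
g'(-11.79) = 0.00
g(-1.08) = 1.43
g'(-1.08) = 3.03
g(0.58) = -2.38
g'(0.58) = -3.92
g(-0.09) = -2.53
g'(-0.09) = 3.88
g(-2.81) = 0.26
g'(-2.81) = 0.14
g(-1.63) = 0.63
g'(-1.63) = 0.69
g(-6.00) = 0.09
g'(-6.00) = 0.02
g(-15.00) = 0.03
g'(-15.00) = 0.00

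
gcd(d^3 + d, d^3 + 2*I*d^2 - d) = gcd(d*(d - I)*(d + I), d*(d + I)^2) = d^2 + I*d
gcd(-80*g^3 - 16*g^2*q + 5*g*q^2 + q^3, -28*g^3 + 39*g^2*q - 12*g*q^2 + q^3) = -4*g + q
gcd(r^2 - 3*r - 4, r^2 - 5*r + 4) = r - 4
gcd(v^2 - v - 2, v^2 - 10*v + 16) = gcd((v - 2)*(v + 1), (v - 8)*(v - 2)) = v - 2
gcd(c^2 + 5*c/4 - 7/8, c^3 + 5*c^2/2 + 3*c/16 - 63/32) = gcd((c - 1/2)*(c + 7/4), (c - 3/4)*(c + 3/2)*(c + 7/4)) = c + 7/4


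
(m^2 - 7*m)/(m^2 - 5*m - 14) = m/(m + 2)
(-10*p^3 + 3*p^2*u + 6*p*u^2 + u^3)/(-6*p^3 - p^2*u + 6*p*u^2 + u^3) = (10*p^2 + 7*p*u + u^2)/(6*p^2 + 7*p*u + u^2)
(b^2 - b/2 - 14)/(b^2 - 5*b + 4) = (b + 7/2)/(b - 1)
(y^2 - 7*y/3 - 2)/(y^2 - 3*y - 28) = (-y^2 + 7*y/3 + 2)/(-y^2 + 3*y + 28)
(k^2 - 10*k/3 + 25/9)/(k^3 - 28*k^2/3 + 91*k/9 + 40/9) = (3*k - 5)/(3*k^2 - 23*k - 8)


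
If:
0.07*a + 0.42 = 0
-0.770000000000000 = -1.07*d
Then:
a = -6.00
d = 0.72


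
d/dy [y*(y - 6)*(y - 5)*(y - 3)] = 4*y^3 - 42*y^2 + 126*y - 90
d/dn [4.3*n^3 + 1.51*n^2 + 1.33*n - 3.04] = 12.9*n^2 + 3.02*n + 1.33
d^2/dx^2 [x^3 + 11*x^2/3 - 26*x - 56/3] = 6*x + 22/3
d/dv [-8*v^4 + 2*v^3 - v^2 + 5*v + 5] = -32*v^3 + 6*v^2 - 2*v + 5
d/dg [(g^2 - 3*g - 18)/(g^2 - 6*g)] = -3/g^2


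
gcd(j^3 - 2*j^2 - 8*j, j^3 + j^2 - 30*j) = j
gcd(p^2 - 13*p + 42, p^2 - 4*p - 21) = p - 7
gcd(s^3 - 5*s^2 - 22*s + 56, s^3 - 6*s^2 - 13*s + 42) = s^2 - 9*s + 14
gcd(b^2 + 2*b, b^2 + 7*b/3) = b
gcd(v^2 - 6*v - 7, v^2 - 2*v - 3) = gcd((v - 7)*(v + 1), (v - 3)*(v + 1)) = v + 1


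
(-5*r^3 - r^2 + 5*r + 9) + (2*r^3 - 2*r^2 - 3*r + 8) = -3*r^3 - 3*r^2 + 2*r + 17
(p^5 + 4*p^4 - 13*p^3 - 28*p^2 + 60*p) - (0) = p^5 + 4*p^4 - 13*p^3 - 28*p^2 + 60*p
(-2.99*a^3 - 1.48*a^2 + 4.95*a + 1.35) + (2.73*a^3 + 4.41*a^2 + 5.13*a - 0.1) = -0.26*a^3 + 2.93*a^2 + 10.08*a + 1.25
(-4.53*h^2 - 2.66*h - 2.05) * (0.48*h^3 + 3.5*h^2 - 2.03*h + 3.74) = -2.1744*h^5 - 17.1318*h^4 - 1.0981*h^3 - 18.7174*h^2 - 5.7869*h - 7.667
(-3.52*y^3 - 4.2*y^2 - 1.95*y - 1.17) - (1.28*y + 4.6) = -3.52*y^3 - 4.2*y^2 - 3.23*y - 5.77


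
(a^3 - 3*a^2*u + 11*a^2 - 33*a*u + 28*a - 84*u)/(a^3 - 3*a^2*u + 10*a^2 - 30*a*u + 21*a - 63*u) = (a + 4)/(a + 3)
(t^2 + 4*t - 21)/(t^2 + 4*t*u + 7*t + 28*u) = (t - 3)/(t + 4*u)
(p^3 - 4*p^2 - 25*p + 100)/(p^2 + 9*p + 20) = (p^2 - 9*p + 20)/(p + 4)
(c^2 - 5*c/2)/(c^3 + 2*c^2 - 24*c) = (c - 5/2)/(c^2 + 2*c - 24)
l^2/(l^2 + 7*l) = l/(l + 7)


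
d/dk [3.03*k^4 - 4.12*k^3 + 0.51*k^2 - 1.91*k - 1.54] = 12.12*k^3 - 12.36*k^2 + 1.02*k - 1.91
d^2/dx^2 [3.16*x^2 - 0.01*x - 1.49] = 6.32000000000000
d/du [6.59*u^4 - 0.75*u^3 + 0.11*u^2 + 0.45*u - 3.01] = 26.36*u^3 - 2.25*u^2 + 0.22*u + 0.45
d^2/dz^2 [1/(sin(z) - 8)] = (-8*sin(z) + cos(z)^2 + 1)/(sin(z) - 8)^3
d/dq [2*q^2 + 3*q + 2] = 4*q + 3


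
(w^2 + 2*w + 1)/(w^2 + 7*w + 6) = (w + 1)/(w + 6)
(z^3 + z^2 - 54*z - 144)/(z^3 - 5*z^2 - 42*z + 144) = (z + 3)/(z - 3)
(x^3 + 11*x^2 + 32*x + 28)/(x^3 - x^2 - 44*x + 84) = (x^2 + 4*x + 4)/(x^2 - 8*x + 12)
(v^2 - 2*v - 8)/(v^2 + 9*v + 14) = (v - 4)/(v + 7)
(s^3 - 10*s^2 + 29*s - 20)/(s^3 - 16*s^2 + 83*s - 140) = (s - 1)/(s - 7)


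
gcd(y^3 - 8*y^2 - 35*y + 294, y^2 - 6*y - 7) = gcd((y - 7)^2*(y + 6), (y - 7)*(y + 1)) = y - 7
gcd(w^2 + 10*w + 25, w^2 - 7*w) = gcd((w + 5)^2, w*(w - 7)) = 1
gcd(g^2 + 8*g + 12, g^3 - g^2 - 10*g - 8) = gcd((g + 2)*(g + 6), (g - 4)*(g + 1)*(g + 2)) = g + 2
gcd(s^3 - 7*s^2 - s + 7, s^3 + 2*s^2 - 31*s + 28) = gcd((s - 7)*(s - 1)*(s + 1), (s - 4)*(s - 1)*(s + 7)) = s - 1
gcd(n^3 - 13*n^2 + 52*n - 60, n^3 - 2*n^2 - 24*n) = n - 6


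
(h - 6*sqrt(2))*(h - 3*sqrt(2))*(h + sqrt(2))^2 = h^4 - 7*sqrt(2)*h^3 + 2*h^2 + 54*sqrt(2)*h + 72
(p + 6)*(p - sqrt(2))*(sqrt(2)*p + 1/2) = sqrt(2)*p^3 - 3*p^2/2 + 6*sqrt(2)*p^2 - 9*p - sqrt(2)*p/2 - 3*sqrt(2)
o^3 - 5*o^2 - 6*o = o*(o - 6)*(o + 1)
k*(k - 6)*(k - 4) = k^3 - 10*k^2 + 24*k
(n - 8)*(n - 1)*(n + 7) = n^3 - 2*n^2 - 55*n + 56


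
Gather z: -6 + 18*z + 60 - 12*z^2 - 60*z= -12*z^2 - 42*z + 54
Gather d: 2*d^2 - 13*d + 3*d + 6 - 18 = 2*d^2 - 10*d - 12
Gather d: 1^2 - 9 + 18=10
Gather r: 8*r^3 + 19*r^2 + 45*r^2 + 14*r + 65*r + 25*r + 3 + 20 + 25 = 8*r^3 + 64*r^2 + 104*r + 48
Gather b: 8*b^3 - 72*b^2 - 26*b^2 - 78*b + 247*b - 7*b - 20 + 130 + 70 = 8*b^3 - 98*b^2 + 162*b + 180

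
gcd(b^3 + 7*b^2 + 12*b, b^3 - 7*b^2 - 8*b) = b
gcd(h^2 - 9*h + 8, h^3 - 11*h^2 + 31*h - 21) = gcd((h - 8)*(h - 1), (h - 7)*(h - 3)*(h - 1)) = h - 1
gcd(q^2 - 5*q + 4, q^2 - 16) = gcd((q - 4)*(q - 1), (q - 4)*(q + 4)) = q - 4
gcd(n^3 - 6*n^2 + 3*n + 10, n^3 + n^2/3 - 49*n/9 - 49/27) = 1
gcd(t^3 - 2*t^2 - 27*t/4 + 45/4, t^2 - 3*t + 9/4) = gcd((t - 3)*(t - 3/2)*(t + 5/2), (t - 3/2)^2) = t - 3/2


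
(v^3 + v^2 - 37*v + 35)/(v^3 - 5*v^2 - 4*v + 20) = (v^2 + 6*v - 7)/(v^2 - 4)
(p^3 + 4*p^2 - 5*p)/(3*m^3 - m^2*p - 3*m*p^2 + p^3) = p*(p^2 + 4*p - 5)/(3*m^3 - m^2*p - 3*m*p^2 + p^3)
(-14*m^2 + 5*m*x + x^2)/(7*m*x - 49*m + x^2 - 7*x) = (-2*m + x)/(x - 7)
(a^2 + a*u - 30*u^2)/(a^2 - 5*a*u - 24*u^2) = (-a^2 - a*u + 30*u^2)/(-a^2 + 5*a*u + 24*u^2)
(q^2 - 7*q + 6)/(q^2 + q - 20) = (q^2 - 7*q + 6)/(q^2 + q - 20)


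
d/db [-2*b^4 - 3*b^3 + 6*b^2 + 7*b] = -8*b^3 - 9*b^2 + 12*b + 7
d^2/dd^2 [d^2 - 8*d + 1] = 2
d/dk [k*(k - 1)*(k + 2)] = 3*k^2 + 2*k - 2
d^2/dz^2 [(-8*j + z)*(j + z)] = 2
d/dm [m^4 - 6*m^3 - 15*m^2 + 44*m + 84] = 4*m^3 - 18*m^2 - 30*m + 44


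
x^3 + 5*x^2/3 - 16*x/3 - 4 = (x - 2)*(x + 2/3)*(x + 3)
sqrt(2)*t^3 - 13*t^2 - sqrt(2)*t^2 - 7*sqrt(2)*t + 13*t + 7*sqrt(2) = (t - 1)*(t - 7*sqrt(2))*(sqrt(2)*t + 1)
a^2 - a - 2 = (a - 2)*(a + 1)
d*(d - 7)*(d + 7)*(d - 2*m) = d^4 - 2*d^3*m - 49*d^2 + 98*d*m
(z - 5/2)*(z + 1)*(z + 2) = z^3 + z^2/2 - 11*z/2 - 5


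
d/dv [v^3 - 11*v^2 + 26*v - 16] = 3*v^2 - 22*v + 26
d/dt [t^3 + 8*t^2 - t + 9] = 3*t^2 + 16*t - 1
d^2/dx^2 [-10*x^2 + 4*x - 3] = -20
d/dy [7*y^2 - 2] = 14*y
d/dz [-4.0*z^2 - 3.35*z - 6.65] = -8.0*z - 3.35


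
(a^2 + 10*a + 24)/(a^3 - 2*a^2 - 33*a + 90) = (a + 4)/(a^2 - 8*a + 15)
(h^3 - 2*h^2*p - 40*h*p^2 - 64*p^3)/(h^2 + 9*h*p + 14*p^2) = (h^2 - 4*h*p - 32*p^2)/(h + 7*p)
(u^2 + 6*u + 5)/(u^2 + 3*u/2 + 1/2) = 2*(u + 5)/(2*u + 1)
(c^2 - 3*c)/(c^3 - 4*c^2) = (c - 3)/(c*(c - 4))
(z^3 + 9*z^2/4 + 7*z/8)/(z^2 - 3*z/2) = (8*z^2 + 18*z + 7)/(4*(2*z - 3))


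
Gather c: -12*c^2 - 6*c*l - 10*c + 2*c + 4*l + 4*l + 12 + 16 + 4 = -12*c^2 + c*(-6*l - 8) + 8*l + 32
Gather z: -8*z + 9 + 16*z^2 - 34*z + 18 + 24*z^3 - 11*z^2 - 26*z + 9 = 24*z^3 + 5*z^2 - 68*z + 36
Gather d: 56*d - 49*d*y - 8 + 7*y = d*(56 - 49*y) + 7*y - 8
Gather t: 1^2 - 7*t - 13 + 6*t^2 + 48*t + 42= 6*t^2 + 41*t + 30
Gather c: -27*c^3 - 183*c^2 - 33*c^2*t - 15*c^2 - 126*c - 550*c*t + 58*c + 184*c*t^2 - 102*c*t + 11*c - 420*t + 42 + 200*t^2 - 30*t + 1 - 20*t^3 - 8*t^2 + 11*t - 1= -27*c^3 + c^2*(-33*t - 198) + c*(184*t^2 - 652*t - 57) - 20*t^3 + 192*t^2 - 439*t + 42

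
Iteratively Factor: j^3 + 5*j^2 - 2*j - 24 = (j + 4)*(j^2 + j - 6) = (j + 3)*(j + 4)*(j - 2)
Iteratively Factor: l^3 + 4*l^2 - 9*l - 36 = (l - 3)*(l^2 + 7*l + 12) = (l - 3)*(l + 4)*(l + 3)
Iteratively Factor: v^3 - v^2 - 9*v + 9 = (v + 3)*(v^2 - 4*v + 3) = (v - 3)*(v + 3)*(v - 1)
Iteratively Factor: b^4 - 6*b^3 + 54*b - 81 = (b - 3)*(b^3 - 3*b^2 - 9*b + 27) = (b - 3)^2*(b^2 - 9) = (b - 3)^3*(b + 3)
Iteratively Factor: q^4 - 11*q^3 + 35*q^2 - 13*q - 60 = (q + 1)*(q^3 - 12*q^2 + 47*q - 60) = (q - 5)*(q + 1)*(q^2 - 7*q + 12) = (q - 5)*(q - 3)*(q + 1)*(q - 4)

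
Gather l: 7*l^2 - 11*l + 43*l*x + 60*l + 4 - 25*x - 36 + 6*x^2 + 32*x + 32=7*l^2 + l*(43*x + 49) + 6*x^2 + 7*x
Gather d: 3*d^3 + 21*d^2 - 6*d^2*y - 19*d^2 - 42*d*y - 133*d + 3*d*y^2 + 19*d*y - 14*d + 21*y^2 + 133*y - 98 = 3*d^3 + d^2*(2 - 6*y) + d*(3*y^2 - 23*y - 147) + 21*y^2 + 133*y - 98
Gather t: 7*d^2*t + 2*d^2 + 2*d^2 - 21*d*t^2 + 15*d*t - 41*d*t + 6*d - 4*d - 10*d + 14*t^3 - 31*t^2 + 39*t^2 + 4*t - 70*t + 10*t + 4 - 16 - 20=4*d^2 - 8*d + 14*t^3 + t^2*(8 - 21*d) + t*(7*d^2 - 26*d - 56) - 32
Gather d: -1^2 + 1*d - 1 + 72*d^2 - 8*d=72*d^2 - 7*d - 2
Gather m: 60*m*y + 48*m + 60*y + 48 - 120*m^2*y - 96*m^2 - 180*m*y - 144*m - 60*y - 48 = m^2*(-120*y - 96) + m*(-120*y - 96)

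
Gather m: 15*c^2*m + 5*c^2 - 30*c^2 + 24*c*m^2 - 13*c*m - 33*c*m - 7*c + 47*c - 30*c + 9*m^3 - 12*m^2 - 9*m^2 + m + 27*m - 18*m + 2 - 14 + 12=-25*c^2 + 10*c + 9*m^3 + m^2*(24*c - 21) + m*(15*c^2 - 46*c + 10)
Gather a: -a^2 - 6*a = -a^2 - 6*a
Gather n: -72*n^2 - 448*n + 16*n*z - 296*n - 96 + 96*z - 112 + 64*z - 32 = -72*n^2 + n*(16*z - 744) + 160*z - 240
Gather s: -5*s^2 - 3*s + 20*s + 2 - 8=-5*s^2 + 17*s - 6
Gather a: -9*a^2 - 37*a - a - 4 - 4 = -9*a^2 - 38*a - 8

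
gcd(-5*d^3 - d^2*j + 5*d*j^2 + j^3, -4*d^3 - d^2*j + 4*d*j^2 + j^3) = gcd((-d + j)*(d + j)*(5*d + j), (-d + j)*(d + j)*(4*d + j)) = d^2 - j^2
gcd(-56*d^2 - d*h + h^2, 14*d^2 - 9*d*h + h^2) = 1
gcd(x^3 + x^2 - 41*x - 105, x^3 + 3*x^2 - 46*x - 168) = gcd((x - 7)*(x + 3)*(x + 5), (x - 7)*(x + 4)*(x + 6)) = x - 7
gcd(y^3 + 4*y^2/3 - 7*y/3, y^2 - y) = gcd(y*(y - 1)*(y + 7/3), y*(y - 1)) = y^2 - y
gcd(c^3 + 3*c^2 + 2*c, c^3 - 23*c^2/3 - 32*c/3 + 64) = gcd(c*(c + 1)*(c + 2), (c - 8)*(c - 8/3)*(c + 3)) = 1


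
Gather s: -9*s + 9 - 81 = -9*s - 72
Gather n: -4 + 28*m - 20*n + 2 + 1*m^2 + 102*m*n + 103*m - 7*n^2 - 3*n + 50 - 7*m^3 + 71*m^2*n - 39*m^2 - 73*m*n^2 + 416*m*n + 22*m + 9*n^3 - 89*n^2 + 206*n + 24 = -7*m^3 - 38*m^2 + 153*m + 9*n^3 + n^2*(-73*m - 96) + n*(71*m^2 + 518*m + 183) + 72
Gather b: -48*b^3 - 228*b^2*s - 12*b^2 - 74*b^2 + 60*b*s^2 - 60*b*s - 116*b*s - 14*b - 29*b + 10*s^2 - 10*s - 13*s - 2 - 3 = -48*b^3 + b^2*(-228*s - 86) + b*(60*s^2 - 176*s - 43) + 10*s^2 - 23*s - 5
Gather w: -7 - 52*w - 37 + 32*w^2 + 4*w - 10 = 32*w^2 - 48*w - 54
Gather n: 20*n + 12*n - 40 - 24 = 32*n - 64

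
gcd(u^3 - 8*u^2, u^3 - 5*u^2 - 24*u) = u^2 - 8*u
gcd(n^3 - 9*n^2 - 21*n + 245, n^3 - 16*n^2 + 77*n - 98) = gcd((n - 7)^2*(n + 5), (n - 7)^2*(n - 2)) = n^2 - 14*n + 49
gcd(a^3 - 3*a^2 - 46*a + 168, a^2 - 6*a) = a - 6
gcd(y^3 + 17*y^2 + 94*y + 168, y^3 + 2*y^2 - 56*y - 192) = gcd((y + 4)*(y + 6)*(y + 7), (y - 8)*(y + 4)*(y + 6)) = y^2 + 10*y + 24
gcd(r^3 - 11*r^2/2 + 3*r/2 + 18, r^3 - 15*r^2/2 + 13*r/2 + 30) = r^2 - 5*r/2 - 6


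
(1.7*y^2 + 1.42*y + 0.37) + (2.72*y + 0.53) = 1.7*y^2 + 4.14*y + 0.9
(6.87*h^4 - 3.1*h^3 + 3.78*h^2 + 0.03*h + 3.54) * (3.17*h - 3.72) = 21.7779*h^5 - 35.3834*h^4 + 23.5146*h^3 - 13.9665*h^2 + 11.1102*h - 13.1688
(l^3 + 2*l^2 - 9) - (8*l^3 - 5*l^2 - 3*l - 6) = -7*l^3 + 7*l^2 + 3*l - 3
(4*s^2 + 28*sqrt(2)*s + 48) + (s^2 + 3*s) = 5*s^2 + 3*s + 28*sqrt(2)*s + 48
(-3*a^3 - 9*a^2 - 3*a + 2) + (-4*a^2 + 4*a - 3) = -3*a^3 - 13*a^2 + a - 1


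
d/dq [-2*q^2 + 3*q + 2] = 3 - 4*q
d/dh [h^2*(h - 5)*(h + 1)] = 2*h*(2*h^2 - 6*h - 5)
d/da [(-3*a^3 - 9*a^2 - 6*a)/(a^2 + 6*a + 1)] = 3*(-a^4 - 12*a^3 - 19*a^2 - 6*a - 2)/(a^4 + 12*a^3 + 38*a^2 + 12*a + 1)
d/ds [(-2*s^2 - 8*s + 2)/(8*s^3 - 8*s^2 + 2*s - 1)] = 4*(4*s^4 + 32*s^3 - 29*s^2 + 9*s + 1)/(64*s^6 - 128*s^5 + 96*s^4 - 48*s^3 + 20*s^2 - 4*s + 1)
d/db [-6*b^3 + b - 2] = 1 - 18*b^2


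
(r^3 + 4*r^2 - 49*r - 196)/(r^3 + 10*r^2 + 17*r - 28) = (r - 7)/(r - 1)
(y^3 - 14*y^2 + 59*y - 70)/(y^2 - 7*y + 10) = y - 7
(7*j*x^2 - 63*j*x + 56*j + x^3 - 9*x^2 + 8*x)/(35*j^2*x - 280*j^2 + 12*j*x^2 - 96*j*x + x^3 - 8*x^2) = (x - 1)/(5*j + x)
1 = 1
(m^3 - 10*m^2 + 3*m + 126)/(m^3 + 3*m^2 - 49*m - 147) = (m - 6)/(m + 7)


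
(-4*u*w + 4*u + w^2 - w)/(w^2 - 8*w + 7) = (-4*u + w)/(w - 7)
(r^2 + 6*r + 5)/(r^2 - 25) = (r + 1)/(r - 5)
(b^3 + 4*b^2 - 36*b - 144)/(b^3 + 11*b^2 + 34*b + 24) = (b - 6)/(b + 1)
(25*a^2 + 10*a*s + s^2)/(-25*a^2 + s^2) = (5*a + s)/(-5*a + s)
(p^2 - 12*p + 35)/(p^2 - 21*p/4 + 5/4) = 4*(p - 7)/(4*p - 1)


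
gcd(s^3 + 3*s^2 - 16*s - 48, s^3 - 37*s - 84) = s^2 + 7*s + 12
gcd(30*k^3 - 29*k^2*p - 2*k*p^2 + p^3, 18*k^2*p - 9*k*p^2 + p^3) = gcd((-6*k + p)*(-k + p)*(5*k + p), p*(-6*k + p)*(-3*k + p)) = -6*k + p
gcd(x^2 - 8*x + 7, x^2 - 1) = x - 1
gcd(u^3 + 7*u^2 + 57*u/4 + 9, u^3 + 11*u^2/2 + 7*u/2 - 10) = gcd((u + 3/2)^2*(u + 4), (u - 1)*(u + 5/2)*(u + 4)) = u + 4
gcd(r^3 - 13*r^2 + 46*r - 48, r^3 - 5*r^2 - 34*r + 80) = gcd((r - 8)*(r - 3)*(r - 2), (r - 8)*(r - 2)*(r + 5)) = r^2 - 10*r + 16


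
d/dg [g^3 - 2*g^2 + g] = 3*g^2 - 4*g + 1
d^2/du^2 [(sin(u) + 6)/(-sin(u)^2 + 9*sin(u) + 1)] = (-sin(u)^5 - 33*sin(u)^4 + 158*sin(u)^3 - 465*sin(u)^2 - 265*sin(u) + 966)/(9*sin(u) + cos(u)^2)^3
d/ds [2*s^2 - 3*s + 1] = 4*s - 3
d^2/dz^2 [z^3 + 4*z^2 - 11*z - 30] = 6*z + 8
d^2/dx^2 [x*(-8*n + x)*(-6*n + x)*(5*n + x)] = -44*n^2 - 54*n*x + 12*x^2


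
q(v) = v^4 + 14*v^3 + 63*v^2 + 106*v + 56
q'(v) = 4*v^3 + 42*v^2 + 126*v + 106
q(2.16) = 741.75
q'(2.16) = 614.43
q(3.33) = 1747.51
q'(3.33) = 1139.02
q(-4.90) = -21.38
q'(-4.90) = 26.42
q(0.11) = 68.44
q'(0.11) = 120.37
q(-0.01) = 54.95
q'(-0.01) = 104.74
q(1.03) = 248.44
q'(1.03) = 284.71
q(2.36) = 872.08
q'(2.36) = 689.86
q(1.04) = 251.30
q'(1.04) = 286.97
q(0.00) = 56.00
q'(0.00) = 106.00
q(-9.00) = 560.00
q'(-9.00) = -542.00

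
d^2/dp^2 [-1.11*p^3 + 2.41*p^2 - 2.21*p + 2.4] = 4.82 - 6.66*p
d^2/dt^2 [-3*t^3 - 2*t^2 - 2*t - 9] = -18*t - 4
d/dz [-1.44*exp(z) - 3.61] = -1.44*exp(z)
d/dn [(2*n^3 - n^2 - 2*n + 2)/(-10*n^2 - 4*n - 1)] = 2*(-10*n^4 - 8*n^3 - 11*n^2 + 21*n + 5)/(100*n^4 + 80*n^3 + 36*n^2 + 8*n + 1)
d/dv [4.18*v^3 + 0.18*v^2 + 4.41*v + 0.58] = 12.54*v^2 + 0.36*v + 4.41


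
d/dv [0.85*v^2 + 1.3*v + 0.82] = 1.7*v + 1.3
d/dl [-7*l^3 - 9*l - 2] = -21*l^2 - 9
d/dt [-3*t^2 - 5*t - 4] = -6*t - 5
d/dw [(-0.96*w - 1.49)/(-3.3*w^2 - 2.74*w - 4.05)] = (3.168*w^2 + 2.6304*w - (0.96*w + 1.49)*(6.6*w + 2.74) + 3.888)/(3.3*w^2 + 2.74*w + 4.05)^2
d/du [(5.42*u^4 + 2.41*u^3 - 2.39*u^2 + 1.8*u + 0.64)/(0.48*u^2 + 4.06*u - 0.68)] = (5.2032*u^5 + 67.1724*u^4 + 4.8268*u^3 - 15.4838*u^2 + 2.636*u - 3.8224)/(0.2304*u^4 + 3.8976*u^3 + 15.8308*u^2 - 5.5216*u + 0.4624)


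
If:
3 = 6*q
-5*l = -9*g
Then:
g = 5*l/9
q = 1/2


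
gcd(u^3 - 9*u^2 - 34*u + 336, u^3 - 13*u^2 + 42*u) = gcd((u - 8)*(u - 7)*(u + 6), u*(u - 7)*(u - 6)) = u - 7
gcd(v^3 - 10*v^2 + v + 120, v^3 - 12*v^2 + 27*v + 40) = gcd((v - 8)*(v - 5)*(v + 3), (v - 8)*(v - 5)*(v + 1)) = v^2 - 13*v + 40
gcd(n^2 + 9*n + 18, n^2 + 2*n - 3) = n + 3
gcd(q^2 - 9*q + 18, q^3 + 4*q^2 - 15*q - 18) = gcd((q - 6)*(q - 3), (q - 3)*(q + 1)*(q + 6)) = q - 3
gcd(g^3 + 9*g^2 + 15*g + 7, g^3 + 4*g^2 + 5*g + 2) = g^2 + 2*g + 1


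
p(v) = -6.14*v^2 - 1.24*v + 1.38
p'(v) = -12.28*v - 1.24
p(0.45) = -0.42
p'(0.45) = -6.77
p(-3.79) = -82.12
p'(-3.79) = 45.30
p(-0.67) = -0.55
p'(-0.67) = 6.99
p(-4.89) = -139.38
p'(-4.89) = 58.81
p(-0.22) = 1.36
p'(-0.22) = 1.46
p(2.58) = -42.69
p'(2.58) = -32.92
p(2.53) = -41.06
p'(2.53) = -32.31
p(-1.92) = -18.87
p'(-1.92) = 22.34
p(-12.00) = -867.90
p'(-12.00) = 146.12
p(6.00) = -227.10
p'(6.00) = -74.92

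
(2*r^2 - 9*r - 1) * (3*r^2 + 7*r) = 6*r^4 - 13*r^3 - 66*r^2 - 7*r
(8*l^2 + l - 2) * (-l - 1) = -8*l^3 - 9*l^2 + l + 2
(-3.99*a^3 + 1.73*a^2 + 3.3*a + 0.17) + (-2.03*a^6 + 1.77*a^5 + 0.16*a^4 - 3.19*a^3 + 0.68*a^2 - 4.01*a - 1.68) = -2.03*a^6 + 1.77*a^5 + 0.16*a^4 - 7.18*a^3 + 2.41*a^2 - 0.71*a - 1.51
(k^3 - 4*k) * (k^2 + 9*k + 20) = k^5 + 9*k^4 + 16*k^3 - 36*k^2 - 80*k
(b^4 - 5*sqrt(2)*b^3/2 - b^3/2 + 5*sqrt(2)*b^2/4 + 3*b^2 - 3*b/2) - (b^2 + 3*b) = b^4 - 5*sqrt(2)*b^3/2 - b^3/2 + 5*sqrt(2)*b^2/4 + 2*b^2 - 9*b/2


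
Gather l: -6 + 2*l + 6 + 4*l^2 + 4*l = 4*l^2 + 6*l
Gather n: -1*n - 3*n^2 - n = -3*n^2 - 2*n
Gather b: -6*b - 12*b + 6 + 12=18 - 18*b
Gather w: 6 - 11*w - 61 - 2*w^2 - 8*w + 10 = -2*w^2 - 19*w - 45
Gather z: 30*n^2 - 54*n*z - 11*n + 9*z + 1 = 30*n^2 - 11*n + z*(9 - 54*n) + 1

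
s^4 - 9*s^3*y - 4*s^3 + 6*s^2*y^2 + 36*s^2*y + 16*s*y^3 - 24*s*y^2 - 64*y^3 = (s - 4)*(s - 8*y)*(s - 2*y)*(s + y)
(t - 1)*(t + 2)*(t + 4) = t^3 + 5*t^2 + 2*t - 8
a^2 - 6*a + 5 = (a - 5)*(a - 1)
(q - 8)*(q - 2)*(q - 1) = q^3 - 11*q^2 + 26*q - 16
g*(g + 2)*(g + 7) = g^3 + 9*g^2 + 14*g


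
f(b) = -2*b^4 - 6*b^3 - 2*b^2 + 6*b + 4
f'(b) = -8*b^3 - 18*b^2 - 4*b + 6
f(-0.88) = 0.06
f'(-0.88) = 1.03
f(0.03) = 4.18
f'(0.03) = 5.86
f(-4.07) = -197.83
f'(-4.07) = 263.46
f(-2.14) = -1.14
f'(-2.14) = 10.53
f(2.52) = -170.25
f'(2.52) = -246.41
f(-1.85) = 0.62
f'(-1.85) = 2.45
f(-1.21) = 0.15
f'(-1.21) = -1.34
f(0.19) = 5.02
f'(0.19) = 4.54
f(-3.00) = -32.00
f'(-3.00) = 72.00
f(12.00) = -52052.00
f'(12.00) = -16458.00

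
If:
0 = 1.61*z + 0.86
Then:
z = -0.53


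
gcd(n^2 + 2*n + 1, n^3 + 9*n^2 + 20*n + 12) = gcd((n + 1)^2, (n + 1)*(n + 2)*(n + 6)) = n + 1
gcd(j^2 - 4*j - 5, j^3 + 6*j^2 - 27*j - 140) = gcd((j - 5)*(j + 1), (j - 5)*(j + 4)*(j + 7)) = j - 5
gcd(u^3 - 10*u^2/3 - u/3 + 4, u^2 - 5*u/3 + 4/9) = u - 4/3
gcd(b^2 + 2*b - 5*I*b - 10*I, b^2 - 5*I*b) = b - 5*I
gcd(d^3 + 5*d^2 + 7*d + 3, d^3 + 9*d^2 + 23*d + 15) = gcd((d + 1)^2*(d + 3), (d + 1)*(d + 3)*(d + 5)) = d^2 + 4*d + 3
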